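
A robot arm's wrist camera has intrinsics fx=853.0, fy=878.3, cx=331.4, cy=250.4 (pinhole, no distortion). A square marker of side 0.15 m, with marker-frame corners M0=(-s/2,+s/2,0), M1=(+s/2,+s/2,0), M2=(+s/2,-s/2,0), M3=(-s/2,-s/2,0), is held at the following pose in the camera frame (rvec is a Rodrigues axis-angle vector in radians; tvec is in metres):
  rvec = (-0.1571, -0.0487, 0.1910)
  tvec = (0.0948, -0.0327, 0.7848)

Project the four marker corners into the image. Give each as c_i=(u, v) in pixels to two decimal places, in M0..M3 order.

Intrinsics K: fx=853.0, fy=878.3, cx=331.4, cy=250.4
Marker side s = 0.15 m; corners in marker frame (Z=0):
  M0 = (-0.0750, +0.0750, 0)
  M1 = (+0.0750, +0.0750, 0)
  M2 = (+0.0750, -0.0750, 0)
  M3 = (-0.0750, -0.0750, 0)
rvec = (-0.1571, -0.0487, 0.1910), |rvec| = θ = 0.25206 rad = 14.442°
Rodrigues: sinθ=0.24940, 1−cosθ=0.03160; R = I + sinθ·[k]× + (1−cosθ)·[k]×²:
    [+0.98068 -0.18518 -0.06311]
    [+0.19279 +0.96958 +0.15082]
    [+0.03326 -0.16007 +0.98655]
t = (0.0948, -0.0327, 0.7848) m
M0: Pc = R·M0+t = (+0.00736, +0.02556, +0.77030); u = 853.0·(+0.00736)/0.77030 + 331.4 = 339.5511, v = 878.3·(+0.02556)/0.77030 + 250.4 = 279.5429
M1: Pc = R·M1+t = (+0.15446, +0.05448, +0.77529); u = 853.0·(+0.15446)/0.77529 + 331.4 = 501.3447, v = 878.3·(+0.05448)/0.77529 + 250.4 = 312.1160
M2: Pc = R·M2+t = (+0.18224, -0.09096, +0.79930); u = 853.0·(+0.18224)/0.79930 + 331.4 = 525.8827, v = 878.3·(-0.09096)/0.79930 + 250.4 = 150.4505
M3: Pc = R·M3+t = (+0.03514, -0.11988, +0.79431); u = 853.0·(+0.03514)/0.79431 + 331.4 = 369.1339, v = 878.3·(-0.11988)/0.79431 + 250.4 = 117.8465

c0=(339.55, 279.54) c1=(501.34, 312.12) c2=(525.88, 150.45) c3=(369.13, 117.85)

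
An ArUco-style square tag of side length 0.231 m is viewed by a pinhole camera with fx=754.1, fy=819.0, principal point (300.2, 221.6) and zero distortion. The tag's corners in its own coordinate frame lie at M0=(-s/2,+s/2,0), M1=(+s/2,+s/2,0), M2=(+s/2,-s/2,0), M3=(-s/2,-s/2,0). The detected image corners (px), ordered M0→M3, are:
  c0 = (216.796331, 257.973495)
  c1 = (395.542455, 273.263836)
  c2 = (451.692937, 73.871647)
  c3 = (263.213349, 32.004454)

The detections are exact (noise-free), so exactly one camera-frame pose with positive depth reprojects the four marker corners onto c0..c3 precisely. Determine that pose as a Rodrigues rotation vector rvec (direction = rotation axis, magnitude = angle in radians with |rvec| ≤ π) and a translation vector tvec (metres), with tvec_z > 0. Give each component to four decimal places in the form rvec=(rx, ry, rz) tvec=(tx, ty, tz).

Intrinsics K: fx=754.1, fy=819.0, cx=300.2, cy=221.6
Marker side s = 0.231 m; corners in marker frame (Z=0):
  M0 = (-0.1155, +0.1155, 0)
  M1 = (+0.1155, +0.1155, 0)
  M2 = (+0.1155, -0.1155, 0)
  M3 = (-0.1155, -0.1155, 0)
Detected image corners:
  c0 = (216.796331, 257.973495) px
  c1 = (395.542455, 273.263836) px
  c2 = (451.692937, 73.871647) px
  c3 = (263.213349, 32.004454) px
Planar DLT: solve 8×8 A·h = b for H (H[2,2]=1):
  H  [+957.10942 -101.49269 +335.93839]
  H  [+199.59261 +975.85326 +164.59508]
  H  [+0.49167 +0.36681 +1.00000]
B = K⁻¹H; ‖b₁‖=1.185893, ‖b₂‖=1.185893; λ = 2/(‖b₁‖+‖b₂‖) = 0.843246, sign → tz>0 ⇒ λ=+0.843246
r₁ = λ·B[:,0] = (+0.90521,+0.09332,+0.41460); r₂ = λ·B[:,1] = (-0.23662,+0.92105,+0.30931)
r₃ = r₁×r₂ = (-0.35300,-0.37809,+0.85582); SVD([r₁ r₂ r₃]) → R = UVᵀ:
  R  [+0.90521 -0.23662 -0.35300]
  R  [+0.09332 +0.92105 -0.37809]
  R  [+0.41460 +0.30931 +0.85582]
t = (+0.03996, -0.05869, +0.84325) m
tr R = 2.682084; θ = arccos((tr R − 1)/2) = 0.571590 rad = 32.750°
axis k = ((R−Rᵀ)₃₂, (R−Rᵀ)₁₃, (R−Rᵀ)₂₁) / (2 sinθ) = (+0.635343, -0.709464, +0.304958)
rvec = θ·k = (+0.363156, -0.405523, +0.174311)

rvec=(0.3632, -0.4055, 0.1743) tvec=(0.0400, -0.0587, 0.8432)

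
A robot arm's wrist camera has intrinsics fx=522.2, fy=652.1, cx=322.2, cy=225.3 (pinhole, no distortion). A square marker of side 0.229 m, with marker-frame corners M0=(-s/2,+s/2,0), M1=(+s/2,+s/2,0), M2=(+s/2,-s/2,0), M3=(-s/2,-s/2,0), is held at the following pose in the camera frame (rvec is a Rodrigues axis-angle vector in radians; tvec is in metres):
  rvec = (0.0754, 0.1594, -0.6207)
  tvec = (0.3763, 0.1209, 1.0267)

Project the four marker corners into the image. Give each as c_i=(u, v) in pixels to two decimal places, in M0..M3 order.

c0=(497.16, 398.98) c1=(598.90, 321.02) c2=(530.76, 200.92) c3=(431.07, 283.77)

Intrinsics K: fx=522.2, fy=652.1, cx=322.2, cy=225.3
Marker side s = 0.229 m; corners in marker frame (Z=0):
  M0 = (-0.1145, +0.1145, 0)
  M1 = (+0.1145, +0.1145, 0)
  M2 = (+0.1145, -0.1145, 0)
  M3 = (-0.1145, -0.1145, 0)
rvec = (0.0754, 0.1594, -0.6207), |rvec| = θ = 0.64526 rad = 36.971°
Rodrigues: sinθ=0.60141, 1−cosθ=0.20106; R = I + sinθ·[k]× + (1−cosθ)·[k]×²:
    [+0.80169 +0.58432 +0.12597]
    [-0.57271 +0.81121 -0.11805]
    [-0.17117 +0.02250 +0.98499]
t = (0.3763, 0.1209, 1.0267) m
M0: Pc = R·M0+t = (+0.35141, +0.27936, +1.04887); u = 522.2·(+0.35141)/1.04887 + 322.2 = 497.1560, v = 652.1·(+0.27936)/1.04887 + 225.3 = 398.9815
M1: Pc = R·M1+t = (+0.53500, +0.14821, +1.00968); u = 522.2·(+0.53500)/1.00968 + 322.2 = 598.8981, v = 652.1·(+0.14821)/1.00968 + 225.3 = 321.0203
M2: Pc = R·M2+t = (+0.40119, -0.03756, +1.00453); u = 522.2·(+0.40119)/1.00453 + 322.2 = 530.7570, v = 652.1·(-0.03756)/1.00453 + 225.3 = 200.9179
M3: Pc = R·M3+t = (+0.21760, +0.09359, +1.04372); u = 522.2·(+0.21760)/1.04372 + 322.2 = 431.0717, v = 652.1·(+0.09359)/1.04372 + 225.3 = 283.7745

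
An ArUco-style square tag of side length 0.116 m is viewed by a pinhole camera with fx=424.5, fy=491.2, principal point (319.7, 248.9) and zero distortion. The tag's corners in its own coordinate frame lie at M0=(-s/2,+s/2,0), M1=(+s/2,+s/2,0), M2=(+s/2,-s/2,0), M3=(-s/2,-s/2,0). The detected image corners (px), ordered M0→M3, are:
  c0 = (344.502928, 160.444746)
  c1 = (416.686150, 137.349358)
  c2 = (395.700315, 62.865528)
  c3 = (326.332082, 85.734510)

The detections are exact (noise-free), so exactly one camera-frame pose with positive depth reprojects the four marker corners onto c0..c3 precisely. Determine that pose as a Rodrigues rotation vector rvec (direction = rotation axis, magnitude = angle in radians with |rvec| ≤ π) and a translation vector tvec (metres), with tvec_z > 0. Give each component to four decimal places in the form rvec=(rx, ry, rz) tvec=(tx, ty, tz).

Intrinsics K: fx=424.5, fy=491.2, cx=319.7, cy=248.9
Marker side s = 0.116 m; corners in marker frame (Z=0):
  M0 = (-0.0580, +0.0580, 0)
  M1 = (+0.0580, +0.0580, 0)
  M2 = (+0.0580, -0.0580, 0)
  M3 = (-0.0580, -0.0580, 0)
Detected image corners:
  c0 = (344.502928, 160.444746) px
  c1 = (416.686150, 137.349358) px
  c2 = (395.700315, 62.865528) px
  c3 = (326.332082, 85.734510) px
Planar DLT: solve 8×8 A·h = b for H (H[2,2]=1):
  H  [+582.75484 +49.09919 +370.47189]
  H  [-206.27627 +607.07844 +110.94942]
  H  [-0.07323 -0.32262 +1.00000]
B = K⁻¹H; ‖b₁‖=1.480195, ‖b₂‖=1.480195; λ = 2/(‖b₁‖+‖b₂‖) = 0.675587, sign → tz>0 ⇒ λ=+0.675587
r₁ = λ·B[:,0] = (+0.96471,-0.25864,-0.04947); r₂ = λ·B[:,1] = (+0.24229,+0.94541,-0.21796)
r₃ = r₁×r₂ = (+0.10314,+0.19828,+0.97470); SVD([r₁ r₂ r₃]) → R = UVᵀ:
  R  [+0.96471 +0.24229 +0.10314]
  R  [-0.25864 +0.94541 +0.19828]
  R  [-0.04947 -0.21796 +0.97470]
t = (+0.08080, -0.18973, +0.67559) m
tr R = 2.884816; θ = arccos((tr R − 1)/2) = 0.341038 rad = 19.540°
axis k = ((R−Rᵀ)₃₂, (R−Rᵀ)₁₃, (R−Rᵀ)₂₁) / (2 sinθ) = (-0.622235, +0.228149, -0.748847)
rvec = θ·k = (-0.212206, +0.077808, -0.255386)

rvec=(-0.2122, 0.0778, -0.2554) tvec=(0.0808, -0.1897, 0.6756)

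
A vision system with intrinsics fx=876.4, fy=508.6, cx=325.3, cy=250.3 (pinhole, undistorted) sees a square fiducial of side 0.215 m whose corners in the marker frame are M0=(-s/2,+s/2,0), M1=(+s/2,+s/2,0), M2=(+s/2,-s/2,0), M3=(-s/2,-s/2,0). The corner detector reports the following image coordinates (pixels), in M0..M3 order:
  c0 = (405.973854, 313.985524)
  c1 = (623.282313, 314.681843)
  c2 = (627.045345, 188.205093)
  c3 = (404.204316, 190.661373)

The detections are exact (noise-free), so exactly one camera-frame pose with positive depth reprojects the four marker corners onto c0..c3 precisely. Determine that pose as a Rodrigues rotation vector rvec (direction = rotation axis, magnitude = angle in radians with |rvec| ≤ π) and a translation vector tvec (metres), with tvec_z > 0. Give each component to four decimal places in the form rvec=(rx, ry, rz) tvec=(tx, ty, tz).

rvec=(0.1023, 0.1012, -0.0124) tvec=(0.1872, 0.0041, 0.8707)

Intrinsics K: fx=876.4, fy=508.6, cx=325.3, cy=250.3
Marker side s = 0.215 m; corners in marker frame (Z=0):
  M0 = (-0.1075, +0.1075, 0)
  M1 = (+0.1075, +0.1075, 0)
  M2 = (+0.1075, -0.1075, 0)
  M3 = (-0.1075, -0.1075, 0)
Detected image corners:
  c0 = (405.973854, 313.985524) px
  c1 = (623.282313, 314.681843) px
  c2 = (627.045345, 188.205093) px
  c3 = (404.204316, 190.661373) px
Planar DLT: solve 8×8 A·h = b for H (H[2,2]=1):
  H  [+963.38932 +55.48589 +513.74120]
  H  [-33.36562 +610.15966 +252.67041]
  H  [-0.11658 +0.11640 +1.00000]
B = K⁻¹H; ‖b₁‖=1.148491, ‖b₂‖=1.148491; λ = 2/(‖b₁‖+‖b₂‖) = 0.870708, sign → tz>0 ⇒ λ=+0.870708
r₁ = λ·B[:,0] = (+0.99481,-0.00717,-0.10151); r₂ = λ·B[:,1] = (+0.01751,+0.99470,+0.10135)
r₃ = r₁×r₂ = (+0.10024,-0.10260,+0.98966); SVD([r₁ r₂ r₃]) → R = UVᵀ:
  R  [+0.99481 +0.01751 +0.10024]
  R  [-0.00717 +0.99470 -0.10260]
  R  [-0.10151 +0.10135 +0.98966]
t = (+0.18722, +0.00406, +0.87071) m
tr R = 2.979165; θ = arccos((tr R − 1)/2) = 0.144470 rad = 8.278°
axis k = ((R−Rᵀ)₃₂, (R−Rᵀ)₁₃, (R−Rᵀ)₂₁) / (2 sinθ) = (+0.708321, +0.700670, -0.085687)
rvec = θ·k = (+0.102331, +0.101226, -0.012379)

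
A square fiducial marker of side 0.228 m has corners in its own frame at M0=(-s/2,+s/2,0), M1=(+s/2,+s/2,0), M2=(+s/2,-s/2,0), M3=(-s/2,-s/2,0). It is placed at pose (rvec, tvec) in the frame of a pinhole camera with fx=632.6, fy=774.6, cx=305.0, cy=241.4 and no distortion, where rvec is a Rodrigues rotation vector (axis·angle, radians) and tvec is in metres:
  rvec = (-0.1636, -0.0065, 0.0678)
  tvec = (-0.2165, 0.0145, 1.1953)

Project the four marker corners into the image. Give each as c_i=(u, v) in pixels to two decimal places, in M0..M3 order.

Intrinsics K: fx=632.6, fy=774.6, cx=305.0, cy=241.4
Marker side s = 0.228 m; corners in marker frame (Z=0):
  M0 = (-0.1140, +0.1140, 0)
  M1 = (+0.1140, +0.1140, 0)
  M2 = (+0.1140, -0.1140, 0)
  M3 = (-0.1140, -0.1140, 0)
rvec = (-0.1636, -0.0065, 0.0678), |rvec| = θ = 0.17721 rad = 10.153°
Rodrigues: sinθ=0.17629, 1−cosθ=0.01566; R = I + sinθ·[k]× + (1−cosθ)·[k]×²:
    [+0.99769 -0.06692 -0.01200]
    [+0.06798 +0.98436 +0.16253]
    [+0.00093 -0.16296 +0.98663]
t = (-0.2165, 0.0145, 1.1953) m
M0: Pc = R·M0+t = (-0.33786, +0.11897, +1.17662); u = 632.6·(-0.33786)/1.17662 + 305.0 = 123.3492, v = 774.6·(+0.11897)/1.17662 + 241.4 = 319.7199
M1: Pc = R·M1+t = (-0.11039, +0.13447, +1.17683); u = 632.6·(-0.11039)/1.17683 + 305.0 = 245.6591, v = 774.6·(+0.13447)/1.17683 + 241.4 = 329.9070
M2: Pc = R·M2+t = (-0.09514, -0.08997, +1.21398); u = 632.6·(-0.09514)/1.21398 + 305.0 = 255.4255, v = 774.6·(-0.08997)/1.21398 + 241.4 = 183.9948
M3: Pc = R·M3+t = (-0.32261, -0.10547, +1.21377); u = 632.6·(-0.32261)/1.21377 + 305.0 = 136.8615, v = 774.6·(-0.10547)/1.21377 + 241.4 = 174.0939

c0=(123.35, 319.72) c1=(245.66, 329.91) c2=(255.43, 183.99) c3=(136.86, 174.09)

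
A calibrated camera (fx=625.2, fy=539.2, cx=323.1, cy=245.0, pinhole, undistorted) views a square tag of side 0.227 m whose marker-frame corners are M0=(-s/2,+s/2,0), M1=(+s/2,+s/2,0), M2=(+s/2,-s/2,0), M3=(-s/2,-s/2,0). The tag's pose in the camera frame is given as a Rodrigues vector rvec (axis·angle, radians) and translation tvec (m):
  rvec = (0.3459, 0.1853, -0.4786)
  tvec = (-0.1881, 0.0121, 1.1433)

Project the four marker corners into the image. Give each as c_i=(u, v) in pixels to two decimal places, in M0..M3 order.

Intrinsics K: fx=625.2, fy=539.2, cx=323.1, cy=245.0
Marker side s = 0.227 m; corners in marker frame (Z=0):
  M0 = (-0.1135, +0.1135, 0)
  M1 = (+0.1135, +0.1135, 0)
  M2 = (+0.1135, -0.1135, 0)
  M3 = (-0.1135, -0.1135, 0)
rvec = (0.3459, 0.1853, -0.4786), |rvec| = θ = 0.61890 rad = 35.461°
Rodrigues: sinθ=0.58014, 1−cosθ=0.18548; R = I + sinθ·[k]× + (1−cosθ)·[k]×²:
    [+0.87245 +0.47966 +0.09353]
    [-0.41759 +0.83114 -0.36718]
    [-0.25386 +0.28129 +0.92543]
t = (-0.1881, 0.0121, 1.1433) m
M0: Pc = R·M0+t = (-0.23268, +0.15383, +1.20404); u = 625.2·(-0.23268)/1.20404 + 323.1 = 202.2796, v = 539.2·(+0.15383)/1.20404 + 245.0 = 313.8895
M1: Pc = R·M1+t = (-0.03463, +0.05904, +1.14641); u = 625.2·(-0.03463)/1.14641 + 323.1 = 304.2119, v = 539.2·(+0.05904)/1.14641 + 245.0 = 272.7679
M2: Pc = R·M2+t = (-0.14352, -0.12963, +1.08256); u = 625.2·(-0.14352)/1.08256 + 323.1 = 240.2153, v = 539.2·(-0.12963)/1.08256 + 245.0 = 180.4336
M3: Pc = R·M3+t = (-0.34157, -0.03484, +1.14019); u = 625.2·(-0.34157)/1.14019 + 323.1 = 135.8090, v = 539.2·(-0.03484)/1.14019 + 245.0 = 228.5248

c0=(202.28, 313.89) c1=(304.21, 272.77) c2=(240.22, 180.43) c3=(135.81, 228.52)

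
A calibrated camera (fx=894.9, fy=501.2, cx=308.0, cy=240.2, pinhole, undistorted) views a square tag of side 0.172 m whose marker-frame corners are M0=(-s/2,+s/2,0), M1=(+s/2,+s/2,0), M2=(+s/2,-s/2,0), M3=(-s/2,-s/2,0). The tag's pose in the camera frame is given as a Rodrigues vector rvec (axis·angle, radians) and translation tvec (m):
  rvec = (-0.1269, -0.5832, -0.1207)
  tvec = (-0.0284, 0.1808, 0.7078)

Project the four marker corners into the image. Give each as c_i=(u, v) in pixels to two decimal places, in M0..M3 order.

c0=(189.03, 449.20) c1=(374.56, 413.59) c2=(343.17, 298.94) c3=(157.21, 317.36)

Intrinsics K: fx=894.9, fy=501.2, cx=308.0, cy=240.2
Marker side s = 0.172 m; corners in marker frame (Z=0):
  M0 = (-0.0860, +0.0860, 0)
  M1 = (+0.0860, +0.0860, 0)
  M2 = (+0.0860, -0.0860, 0)
  M3 = (-0.0860, -0.0860, 0)
rvec = (-0.1269, -0.5832, -0.1207), |rvec| = θ = 0.60893 rad = 34.889°
Rodrigues: sinθ=0.57199, 1−cosθ=0.17974; R = I + sinθ·[k]× + (1−cosθ)·[k]×²:
    [+0.82807 +0.14925 -0.54040]
    [-0.07750 +0.98513 +0.15332]
    [+0.55525 -0.08508 +0.82732]
t = (-0.0284, 0.1808, 0.7078) m
M0: Pc = R·M0+t = (-0.08678, +0.27219, +0.65273); u = 894.9·(-0.08678)/0.65273 + 308.0 = 189.0267, v = 501.2·(+0.27219)/0.65273 + 240.2 = 449.1984
M1: Pc = R·M1+t = (+0.05565, +0.25886, +0.74823); u = 894.9·(+0.05565)/0.74823 + 308.0 = 374.5577, v = 501.2·(+0.25886)/0.74823 + 240.2 = 413.5931
M2: Pc = R·M2+t = (+0.02998, +0.08941, +0.76287); u = 894.9·(+0.02998)/0.76287 + 308.0 = 343.1665, v = 501.2·(+0.08941)/0.76287 + 240.2 = 298.9441
M3: Pc = R·M3+t = (-0.11245, +0.10274, +0.66737); u = 894.9·(-0.11245)/0.66737 + 308.0 = 157.2115, v = 501.2·(+0.10274)/0.66737 + 240.2 = 317.3620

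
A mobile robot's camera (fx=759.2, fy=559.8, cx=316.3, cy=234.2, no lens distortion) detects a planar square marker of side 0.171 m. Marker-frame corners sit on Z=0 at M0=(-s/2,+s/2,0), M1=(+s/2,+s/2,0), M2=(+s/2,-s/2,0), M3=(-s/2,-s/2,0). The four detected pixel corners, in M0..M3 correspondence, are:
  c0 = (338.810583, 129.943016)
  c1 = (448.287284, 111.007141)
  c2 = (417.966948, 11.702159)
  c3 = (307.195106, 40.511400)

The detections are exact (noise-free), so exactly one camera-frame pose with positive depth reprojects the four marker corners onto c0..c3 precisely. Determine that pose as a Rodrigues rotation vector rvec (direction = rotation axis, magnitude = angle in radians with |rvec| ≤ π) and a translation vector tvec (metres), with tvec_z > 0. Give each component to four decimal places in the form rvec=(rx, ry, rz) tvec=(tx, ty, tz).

rvec=(0.3063, 0.5826, -0.1911) tvec=(0.0799, -0.2906, 1.0202)

Intrinsics K: fx=759.2, fy=559.8, cx=316.3, cy=234.2
Marker side s = 0.171 m; corners in marker frame (Z=0):
  M0 = (-0.0855, +0.0855, 0)
  M1 = (+0.0855, +0.0855, 0)
  M2 = (+0.0855, -0.0855, 0)
  M3 = (-0.0855, -0.0855, 0)
Detected image corners:
  c0 = (338.810583, 129.943016) px
  c1 = (448.287284, 111.007141) px
  c2 = (417.966948, 11.702159) px
  c3 = (307.195106, 40.511400) px
Planar DLT: solve 8×8 A·h = b for H (H[2,2]=1):
  H  [+434.11431 +266.28208 +375.74995]
  H  [-179.72484 +566.97016 +74.76436]
  H  [-0.55497 +0.22484 +1.00000]
B = K⁻¹H; ‖b₁‖=0.980167, ‖b₂‖=0.980167; λ = 2/(‖b₁‖+‖b₂‖) = 1.020235, sign → tz>0 ⇒ λ=+1.020235
r₁ = λ·B[:,0] = (+0.81927,-0.09067,-0.56620); r₂ = λ·B[:,1] = (+0.26227,+0.93733,+0.22939)
r₃ = r₁×r₂ = (+0.50992,-0.33643,+0.79171); SVD([r₁ r₂ r₃]) → R = UVᵀ:
  R  [+0.81927 +0.26227 +0.50992]
  R  [-0.09067 +0.93733 -0.33643]
  R  [-0.56620 +0.22939 +0.79171]
t = (+0.07989, -0.29057, +1.02023) m
tr R = 2.548308; θ = arccos((tr R − 1)/2) = 0.685419 rad = 39.272°
axis k = ((R−Rᵀ)₃₂, (R−Rᵀ)₁₃, (R−Rᵀ)₂₁) / (2 sinθ) = (+0.446933, +0.850018, -0.278785)
rvec = θ·k = (+0.306336, +0.582618, -0.191085)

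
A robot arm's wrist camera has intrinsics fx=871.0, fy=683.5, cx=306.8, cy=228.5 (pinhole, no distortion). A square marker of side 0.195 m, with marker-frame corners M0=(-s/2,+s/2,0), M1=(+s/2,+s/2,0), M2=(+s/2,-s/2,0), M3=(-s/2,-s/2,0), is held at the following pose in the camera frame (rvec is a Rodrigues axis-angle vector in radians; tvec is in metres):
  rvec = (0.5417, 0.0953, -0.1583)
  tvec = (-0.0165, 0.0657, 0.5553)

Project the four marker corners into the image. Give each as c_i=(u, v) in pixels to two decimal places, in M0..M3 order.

c0=(172.32, 405.90) c1=(448.75, 385.52) c2=(416.88, 188.52) c3=(89.54, 222.53)

Intrinsics K: fx=871.0, fy=683.5, cx=306.8, cy=228.5
Marker side s = 0.195 m; corners in marker frame (Z=0):
  M0 = (-0.0975, +0.0975, 0)
  M1 = (+0.0975, +0.0975, 0)
  M2 = (+0.0975, -0.0975, 0)
  M3 = (-0.0975, -0.0975, 0)
rvec = (0.5417, 0.0953, -0.1583), |rvec| = θ = 0.57235 rad = 32.793°
Rodrigues: sinθ=0.54161, 1−cosθ=0.15937; R = I + sinθ·[k]× + (1−cosθ)·[k]×²:
    [+0.98339 +0.17491 +0.04846]
    [-0.12468 +0.84505 -0.51994]
    [-0.13190 +0.50527 +0.85282]
t = (-0.0165, 0.0657, 0.5553) m
M0: Pc = R·M0+t = (-0.09533, +0.16025, +0.61742); u = 871.0·(-0.09533)/0.61742 + 306.8 = 172.3227, v = 683.5·(+0.16025)/0.61742 + 228.5 = 405.8988
M1: Pc = R·M1+t = (+0.09643, +0.13594, +0.59170); u = 871.0·(+0.09643)/0.59170 + 306.8 = 448.7538, v = 683.5·(+0.13594)/0.59170 + 228.5 = 385.5250
M2: Pc = R·M2+t = (+0.06233, -0.02885, +0.49318); u = 871.0·(+0.06233)/0.49318 + 306.8 = 416.8751, v = 683.5·(-0.02885)/0.49318 + 228.5 = 188.5177
M3: Pc = R·M3+t = (-0.12943, -0.00454, +0.51890); u = 871.0·(-0.12943)/0.51890 + 306.8 = 89.5361, v = 683.5·(-0.00454)/0.51890 + 228.5 = 222.5252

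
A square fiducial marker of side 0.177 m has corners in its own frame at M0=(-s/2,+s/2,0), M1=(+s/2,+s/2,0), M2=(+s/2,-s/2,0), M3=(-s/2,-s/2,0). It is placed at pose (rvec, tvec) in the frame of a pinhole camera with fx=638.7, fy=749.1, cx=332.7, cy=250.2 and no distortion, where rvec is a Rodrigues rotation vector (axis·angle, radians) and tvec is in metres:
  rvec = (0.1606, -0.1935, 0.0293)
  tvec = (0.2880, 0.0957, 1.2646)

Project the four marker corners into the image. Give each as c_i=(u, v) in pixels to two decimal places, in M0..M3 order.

c0=(432.59, 358.19) c1=(515.54, 356.72) c2=(523.49, 255.85) c3=(438.90, 254.56)

Intrinsics K: fx=638.7, fy=749.1, cx=332.7, cy=250.2
Marker side s = 0.177 m; corners in marker frame (Z=0):
  M0 = (-0.0885, +0.0885, 0)
  M1 = (+0.0885, +0.0885, 0)
  M2 = (+0.0885, -0.0885, 0)
  M3 = (-0.0885, -0.0885, 0)
rvec = (0.1606, -0.1935, 0.0293), |rvec| = θ = 0.25317 rad = 14.505°
Rodrigues: sinθ=0.25047, 1−cosθ=0.03188; R = I + sinθ·[k]× + (1−cosθ)·[k]×²:
    [+0.98095 -0.04444 -0.18910]
    [+0.01353 +0.98675 -0.16171]
    [+0.19378 +0.15607 +0.96855]
t = (0.2880, 0.0957, 1.2646) m
M0: Pc = R·M0+t = (+0.19725, +0.18183, +1.26126); u = 638.7·(+0.19725)/1.26126 + 332.7 = 432.5882, v = 749.1·(+0.18183)/1.26126 + 250.2 = 358.1936
M1: Pc = R·M1+t = (+0.37088, +0.18422, +1.29556); u = 638.7·(+0.37088)/1.29556 + 332.7 = 515.5409, v = 749.1·(+0.18422)/1.29556 + 250.2 = 356.7196
M2: Pc = R·M2+t = (+0.37875, +0.00957, +1.26794); u = 638.7·(+0.37875)/1.26794 + 332.7 = 523.4870, v = 749.1·(+0.00957)/1.26794 + 250.2 = 255.8544
M3: Pc = R·M3+t = (+0.20512, +0.00718, +1.23364); u = 638.7·(+0.20512)/1.23364 + 332.7 = 438.8977, v = 749.1·(+0.00718)/1.23364 + 250.2 = 254.5571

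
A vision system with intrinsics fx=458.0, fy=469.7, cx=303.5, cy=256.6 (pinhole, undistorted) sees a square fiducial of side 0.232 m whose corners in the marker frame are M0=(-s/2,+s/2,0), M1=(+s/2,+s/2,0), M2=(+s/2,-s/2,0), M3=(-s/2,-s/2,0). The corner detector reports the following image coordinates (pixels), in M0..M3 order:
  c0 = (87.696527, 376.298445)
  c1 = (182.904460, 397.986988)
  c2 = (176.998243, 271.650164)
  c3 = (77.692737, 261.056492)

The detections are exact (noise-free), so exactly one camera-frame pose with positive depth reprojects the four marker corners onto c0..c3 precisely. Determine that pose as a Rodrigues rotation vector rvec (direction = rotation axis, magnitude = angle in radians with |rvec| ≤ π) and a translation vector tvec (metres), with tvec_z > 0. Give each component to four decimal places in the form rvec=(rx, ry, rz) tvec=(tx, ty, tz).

Intrinsics K: fx=458.0, fy=469.7, cx=303.5, cy=256.6
Marker side s = 0.232 m; corners in marker frame (Z=0):
  M0 = (-0.1160, +0.1160, 0)
  M1 = (+0.1160, +0.1160, 0)
  M2 = (+0.1160, -0.1160, 0)
  M3 = (-0.1160, -0.1160, 0)
Detected image corners:
  c0 = (87.696527, 376.298445) px
  c1 = (182.904460, 397.986988) px
  c2 = (176.998243, 271.650164) px
  c3 = (77.692737, 261.056492) px
Planar DLT: solve 8×8 A·h = b for H (H[2,2]=1):
  H  [+363.19854 +63.13570 +129.02640]
  H  [-68.63823 +590.15742 +327.86600]
  H  [-0.42483 +0.21635 +1.00000]
B = K⁻¹H; ‖b₁‖=1.158654, ‖b₂‖=1.158654; λ = 2/(‖b₁‖+‖b₂‖) = 0.863070, sign → tz>0 ⇒ λ=+0.863070
r₁ = λ·B[:,0] = (+0.92739,+0.07418,-0.36666); r₂ = λ·B[:,1] = (-0.00476,+0.98240,+0.18673)
r₃ = r₁×r₂ = (+0.37406,-0.17142,+0.91143); SVD([r₁ r₂ r₃]) → R = UVᵀ:
  R  [+0.92739 -0.00476 +0.37406]
  R  [+0.07418 +0.98240 -0.17142]
  R  [-0.36666 +0.18673 +0.91143]
t = (-0.32878, +0.13095, +0.86307) m
tr R = 2.821220; θ = arccos((tr R − 1)/2) = 0.426039 rad = 24.410°
axis k = ((R−Rᵀ)₃₂, (R−Rᵀ)₁₃, (R−Rᵀ)₂₁) / (2 sinθ) = (+0.433312, +0.896168, +0.095514)
rvec = θ·k = (+0.184608, +0.381803, +0.040693)

rvec=(0.1846, 0.3818, 0.0407) tvec=(-0.3288, 0.1310, 0.8631)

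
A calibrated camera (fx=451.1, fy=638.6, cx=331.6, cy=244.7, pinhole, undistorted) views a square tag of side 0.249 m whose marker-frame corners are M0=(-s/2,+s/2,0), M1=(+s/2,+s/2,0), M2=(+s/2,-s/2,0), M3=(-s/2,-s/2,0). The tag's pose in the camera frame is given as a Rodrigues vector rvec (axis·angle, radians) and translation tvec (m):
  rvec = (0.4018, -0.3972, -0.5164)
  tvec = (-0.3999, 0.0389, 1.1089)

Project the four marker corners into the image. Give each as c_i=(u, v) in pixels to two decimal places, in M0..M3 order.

c0=(152.37, 360.54) c1=(236.84, 282.19) c2=(186.23, 169.36) c3=(89.01, 249.36)

Intrinsics K: fx=451.1, fy=638.6, cx=331.6, cy=244.7
Marker side s = 0.249 m; corners in marker frame (Z=0):
  M0 = (-0.1245, +0.1245, 0)
  M1 = (+0.1245, +0.1245, 0)
  M2 = (+0.1245, -0.1245, 0)
  M3 = (-0.1245, -0.1245, 0)
rvec = (0.4018, -0.3972, -0.5164), |rvec| = θ = 0.76543 rad = 43.856°
Rodrigues: sinθ=0.69285, 1−cosθ=0.27891; R = I + sinθ·[k]× + (1−cosθ)·[k]×²:
    [+0.79794 +0.39146 -0.45831]
    [-0.54341 +0.79619 -0.26605]
    [+0.26076 +0.46135 +0.84804]
t = (-0.3999, 0.0389, 1.1089) m
M0: Pc = R·M0+t = (-0.45051, +0.20568, +1.13387); u = 451.1·(-0.45051)/1.13387 + 331.6 = 152.3701, v = 638.6·(+0.20568)/1.13387 + 244.7 = 360.5397
M1: Pc = R·M1+t = (-0.25182, +0.07037, +1.19880); u = 451.1·(-0.25182)/1.19880 + 331.6 = 236.8421, v = 638.6·(+0.07037)/1.19880 + 244.7 = 282.1869
M2: Pc = R·M2+t = (-0.34929, -0.12788, +1.08393); u = 451.1·(-0.34929)/1.08393 + 331.6 = 186.2343, v = 638.6·(-0.12788)/1.08393 + 244.7 = 169.3587
M3: Pc = R·M3+t = (-0.54798, +0.00743, +1.01900); u = 451.1·(-0.54798)/1.01900 + 331.6 = 89.0149, v = 638.6·(+0.00743)/1.01900 + 244.7 = 249.3553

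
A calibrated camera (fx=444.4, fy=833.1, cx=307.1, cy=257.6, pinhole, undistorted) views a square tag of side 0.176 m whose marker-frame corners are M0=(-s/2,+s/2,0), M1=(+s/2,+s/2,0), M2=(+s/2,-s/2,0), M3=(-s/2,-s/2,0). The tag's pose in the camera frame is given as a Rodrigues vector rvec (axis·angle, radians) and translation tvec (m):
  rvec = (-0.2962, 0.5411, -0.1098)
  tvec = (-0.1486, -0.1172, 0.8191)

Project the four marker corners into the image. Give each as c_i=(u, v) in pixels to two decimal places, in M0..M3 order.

c0=(189.32, 240.07) c1=(264.76, 202.75) c2=(265.14, 32.61) c3=(194.23, 84.19)

Intrinsics K: fx=444.4, fy=833.1, cx=307.1, cy=257.6
Marker side s = 0.176 m; corners in marker frame (Z=0):
  M0 = (-0.0880, +0.0880, 0)
  M1 = (+0.0880, +0.0880, 0)
  M2 = (+0.0880, -0.0880, 0)
  M3 = (-0.0880, -0.0880, 0)
rvec = (-0.2962, 0.5411, -0.1098), |rvec| = θ = 0.62656 rad = 35.899°
Rodrigues: sinθ=0.58636, 1−cosθ=0.18995; R = I + sinθ·[k]× + (1−cosθ)·[k]×²:
    [+0.85250 +0.02521 +0.52212]
    [-0.18030 +0.95172 +0.24845]
    [-0.49065 -0.30594 +0.81588]
t = (-0.1486, -0.1172, 0.8191) m
M0: Pc = R·M0+t = (-0.22140, -0.01758, +0.83535); u = 444.4·(-0.22140)/0.83535 + 307.1 = 189.3165, v = 833.1·(-0.01758)/0.83535 + 257.6 = 240.0653
M1: Pc = R·M1+t = (-0.07136, -0.04932, +0.74900); u = 444.4·(-0.07136)/0.74900 + 307.1 = 264.7592, v = 833.1·(-0.04932)/0.74900 + 257.6 = 202.7468
M2: Pc = R·M2+t = (-0.07580, -0.21682, +0.80285); u = 444.4·(-0.07580)/0.80285 + 307.1 = 265.1433, v = 833.1·(-0.21682)/0.80285 + 257.6 = 32.6117
M3: Pc = R·M3+t = (-0.22584, -0.18508, +0.88920); u = 444.4·(-0.22584)/0.88920 + 307.1 = 194.2318, v = 833.1·(-0.18508)/0.88920 + 257.6 = 84.1929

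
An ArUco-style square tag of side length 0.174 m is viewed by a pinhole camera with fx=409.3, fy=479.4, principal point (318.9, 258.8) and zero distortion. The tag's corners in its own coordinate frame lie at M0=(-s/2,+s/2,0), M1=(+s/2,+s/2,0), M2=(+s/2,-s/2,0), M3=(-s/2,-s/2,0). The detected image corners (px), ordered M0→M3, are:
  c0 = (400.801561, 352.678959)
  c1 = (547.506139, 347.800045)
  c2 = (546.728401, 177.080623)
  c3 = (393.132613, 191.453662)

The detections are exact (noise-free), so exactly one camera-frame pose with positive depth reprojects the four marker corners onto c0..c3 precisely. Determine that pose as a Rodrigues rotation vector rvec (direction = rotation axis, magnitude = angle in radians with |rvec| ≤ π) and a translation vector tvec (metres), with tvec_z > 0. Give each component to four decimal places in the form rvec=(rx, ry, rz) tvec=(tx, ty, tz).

rvec=(0.1415, 0.1513, -0.0705) tvec=(0.1830, 0.0109, 0.4955)

Intrinsics K: fx=409.3, fy=479.4, cx=318.9, cy=258.8
Marker side s = 0.174 m; corners in marker frame (Z=0):
  M0 = (-0.0870, +0.0870, 0)
  M1 = (+0.0870, +0.0870, 0)
  M2 = (+0.0870, -0.0870, 0)
  M3 = (-0.0870, -0.0870, 0)
Detected image corners:
  c0 = (400.801561, 352.678959) px
  c1 = (547.506139, 347.800045) px
  c2 = (546.728401, 177.080623) px
  c3 = (393.132613, 191.453662) px
Planar DLT: solve 8×8 A·h = b for H (H[2,2]=1):
  H  [+714.73935 +153.47543 +470.04824]
  H  [-138.31030 +1025.96640 +269.35226]
  H  [-0.31294 +0.27257 +1.00000]
B = K⁻¹H; ‖b₁‖=2.018075, ‖b₂‖=2.018075; λ = 2/(‖b₁‖+‖b₂‖) = 0.495522, sign → tz>0 ⇒ λ=+0.495522
r₁ = λ·B[:,0] = (+0.98613,-0.05925,-0.15507); r₂ = λ·B[:,1] = (+0.08057,+0.98756,+0.13506)
r₃ = r₁×r₂ = (+0.14514,-0.14568,+0.97863); SVD([r₁ r₂ r₃]) → R = UVᵀ:
  R  [+0.98613 +0.08057 +0.14514]
  R  [-0.05925 +0.98756 -0.14568]
  R  [-0.15507 +0.13506 +0.97863]
t = (+0.18299, +0.01091, +0.49552) m
tr R = 2.952307; θ = arccos((tr R − 1)/2) = 0.218823 rad = 12.538°
axis k = ((R−Rᵀ)₃₂, (R−Rᵀ)₁₃, (R−Rᵀ)₂₁) / (2 sinθ) = (+0.646647, +0.691472, -0.322048)
rvec = θ·k = (+0.141501, +0.151310, -0.070471)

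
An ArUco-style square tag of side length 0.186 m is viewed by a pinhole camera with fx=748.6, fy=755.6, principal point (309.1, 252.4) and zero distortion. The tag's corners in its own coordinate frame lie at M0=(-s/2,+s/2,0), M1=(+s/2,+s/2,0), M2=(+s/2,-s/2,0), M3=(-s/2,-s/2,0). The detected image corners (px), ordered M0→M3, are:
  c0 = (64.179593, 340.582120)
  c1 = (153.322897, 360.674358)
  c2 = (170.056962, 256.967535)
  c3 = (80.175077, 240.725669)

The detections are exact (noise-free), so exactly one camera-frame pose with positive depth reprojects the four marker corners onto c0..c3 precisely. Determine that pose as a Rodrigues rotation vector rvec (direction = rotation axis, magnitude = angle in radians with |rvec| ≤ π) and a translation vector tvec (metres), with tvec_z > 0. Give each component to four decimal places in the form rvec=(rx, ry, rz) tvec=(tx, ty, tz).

rvec=(-0.0137, 0.2826, 0.1634) tvec=(-0.3512, 0.0851, 1.3621)

Intrinsics K: fx=748.6, fy=755.6, cx=309.1, cy=252.4
Marker side s = 0.186 m; corners in marker frame (Z=0):
  M0 = (-0.0930, +0.0930, 0)
  M1 = (+0.0930, +0.0930, 0)
  M2 = (+0.0930, -0.0930, 0)
  M3 = (-0.0930, -0.0930, 0)
Detected image corners:
  c0 = (64.179593, 340.582120) px
  c1 = (153.322897, 360.674358) px
  c2 = (170.056962, 256.967535) px
  c3 = (80.175077, 240.725669) px
Planar DLT: solve 8×8 A·h = b for H (H[2,2]=1):
  H  [+457.32152 -87.13207 +116.07662]
  H  [+36.34484 +549.09960 +299.59746]
  H  [-0.20463 +0.00695 +1.00000]
B = K⁻¹H; ‖b₁‖=0.734170, ‖b₂‖=0.734170; λ = 2/(‖b₁‖+‖b₂‖) = 1.362083, sign → tz>0 ⇒ λ=+1.362083
r₁ = λ·B[:,0] = (+0.94718,+0.15862,-0.27872); r₂ = λ·B[:,1] = (-0.16245,+0.98667,+0.00947)
r₃ = r₁×r₂ = (+0.27650,+0.03631,+0.96033); SVD([r₁ r₂ r₃]) → R = UVᵀ:
  R  [+0.94718 -0.16245 +0.27650]
  R  [+0.15862 +0.98667 +0.03631]
  R  [-0.27872 +0.00947 +0.96033]
t = (-0.35121, +0.08508, +1.36208) m
tr R = 2.894181; θ = arccos((tr R − 1)/2) = 0.326749 rad = 18.721°
axis k = ((R−Rᵀ)₃₂, (R−Rᵀ)₁₃, (R−Rᵀ)₂₁) / (2 sinθ) = (-0.041813, +0.864925, +0.500156)
rvec = θ·k = (-0.013662, +0.282614, +0.163426)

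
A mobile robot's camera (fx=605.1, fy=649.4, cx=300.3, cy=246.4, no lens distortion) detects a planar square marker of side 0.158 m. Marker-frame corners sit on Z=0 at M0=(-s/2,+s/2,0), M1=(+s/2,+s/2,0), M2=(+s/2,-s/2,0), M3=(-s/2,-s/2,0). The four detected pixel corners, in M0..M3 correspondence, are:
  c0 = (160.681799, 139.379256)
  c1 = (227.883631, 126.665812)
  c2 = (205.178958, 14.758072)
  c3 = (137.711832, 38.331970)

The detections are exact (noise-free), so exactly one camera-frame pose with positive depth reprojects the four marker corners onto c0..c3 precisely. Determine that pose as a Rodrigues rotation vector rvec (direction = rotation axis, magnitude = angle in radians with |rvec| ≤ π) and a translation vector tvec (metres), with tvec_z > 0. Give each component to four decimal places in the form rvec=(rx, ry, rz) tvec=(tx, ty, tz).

Intrinsics K: fx=605.1, fy=649.4, cx=300.3, cy=246.4
Marker side s = 0.158 m; corners in marker frame (Z=0):
  M0 = (-0.0790, +0.0790, 0)
  M1 = (+0.0790, +0.0790, 0)
  M2 = (+0.0790, -0.0790, 0)
  M3 = (-0.0790, -0.0790, 0)
Detected image corners:
  c0 = (160.681799, 139.379256) px
  c1 = (227.883631, 126.665812) px
  c2 = (205.178958, 14.758072) px
  c3 = (137.711832, 38.331970) px
Planar DLT: solve 8×8 A·h = b for H (H[2,2]=1):
  H  [+315.28776 +186.74125 +181.45954]
  H  [-162.57768 +690.65713 +81.18798]
  H  [-0.60627 +0.23056 +1.00000]
B = K⁻¹H; ‖b₁‖=1.021539, ‖b₂‖=1.021539; λ = 2/(‖b₁‖+‖b₂‖) = 0.978915, sign → tz>0 ⇒ λ=+0.978915
r₁ = λ·B[:,0] = (+0.80460,-0.01989,-0.59348); r₂ = λ·B[:,1] = (+0.19010,+0.95547,+0.22570)
r₃ = r₁×r₂ = (+0.56257,-0.29442,+0.77255); SVD([r₁ r₂ r₃]) → R = UVᵀ:
  R  [+0.80460 +0.19010 +0.56257]
  R  [-0.01989 +0.95547 -0.29442]
  R  [-0.59348 +0.22570 +0.77255]
t = (-0.19226, -0.24904, +0.97892) m
tr R = 2.532622; θ = arccos((tr R − 1)/2) = 0.697717 rad = 39.976°
axis k = ((R−Rᵀ)₃₂, (R−Rᵀ)₁₃, (R−Rᵀ)₂₁) / (2 sinθ) = (+0.404777, +0.899694, -0.163419)
rvec = θ·k = (+0.282419, +0.627732, -0.114020)

rvec=(0.2824, 0.6277, -0.1140) tvec=(-0.1923, -0.2490, 0.9789)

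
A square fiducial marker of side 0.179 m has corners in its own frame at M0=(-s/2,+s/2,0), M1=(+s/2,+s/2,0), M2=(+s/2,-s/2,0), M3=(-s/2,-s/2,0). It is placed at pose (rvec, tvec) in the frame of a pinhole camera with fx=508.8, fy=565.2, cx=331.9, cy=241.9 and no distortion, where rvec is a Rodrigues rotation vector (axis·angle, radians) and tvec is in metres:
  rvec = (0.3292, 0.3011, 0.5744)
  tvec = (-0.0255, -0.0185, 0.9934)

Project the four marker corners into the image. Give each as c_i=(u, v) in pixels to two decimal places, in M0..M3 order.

Intrinsics K: fx=508.8, fy=565.2, cx=331.9, cy=241.9
Marker side s = 0.179 m; corners in marker frame (Z=0):
  M0 = (-0.0895, +0.0895, 0)
  M1 = (+0.0895, +0.0895, 0)
  M2 = (+0.0895, -0.0895, 0)
  M3 = (-0.0895, -0.0895, 0)
rvec = (0.3292, 0.3011, 0.5744), |rvec| = θ = 0.72730 rad = 41.671°
Rodrigues: sinθ=0.66486, 1−cosθ=0.25303; R = I + sinθ·[k]× + (1−cosθ)·[k]×²:
    [+0.79881 -0.47767 +0.36570]
    [+0.57250 +0.79034 -0.21820]
    [-0.18480 +0.38367 +0.90479]
t = (-0.0255, -0.0185, 0.9934) m
M0: Pc = R·M0+t = (-0.13974, +0.00100, +1.04428); u = 508.8·(-0.13974)/1.04428 + 331.9 = 263.8126, v = 565.2·(+0.00100)/1.04428 + 241.9 = 242.4395
M1: Pc = R·M1+t = (+0.00324, +0.10347, +1.01120); u = 508.8·(+0.00324)/1.01120 + 331.9 = 333.5314, v = 565.2·(+0.10347)/1.01120 + 241.9 = 299.7357
M2: Pc = R·M2+t = (+0.08874, -0.03800, +0.94252); u = 508.8·(+0.08874)/0.94252 + 331.9 = 379.8069, v = 565.2·(-0.03800)/0.94252 + 241.9 = 219.1146
M3: Pc = R·M3+t = (-0.05424, -0.14047, +0.97560); u = 508.8·(-0.05424)/0.97560 + 331.9 = 303.6114, v = 565.2·(-0.14047)/0.97560 + 241.9 = 160.5186

c0=(263.81, 242.44) c1=(333.53, 299.74) c2=(379.81, 219.11) c3=(303.61, 160.52)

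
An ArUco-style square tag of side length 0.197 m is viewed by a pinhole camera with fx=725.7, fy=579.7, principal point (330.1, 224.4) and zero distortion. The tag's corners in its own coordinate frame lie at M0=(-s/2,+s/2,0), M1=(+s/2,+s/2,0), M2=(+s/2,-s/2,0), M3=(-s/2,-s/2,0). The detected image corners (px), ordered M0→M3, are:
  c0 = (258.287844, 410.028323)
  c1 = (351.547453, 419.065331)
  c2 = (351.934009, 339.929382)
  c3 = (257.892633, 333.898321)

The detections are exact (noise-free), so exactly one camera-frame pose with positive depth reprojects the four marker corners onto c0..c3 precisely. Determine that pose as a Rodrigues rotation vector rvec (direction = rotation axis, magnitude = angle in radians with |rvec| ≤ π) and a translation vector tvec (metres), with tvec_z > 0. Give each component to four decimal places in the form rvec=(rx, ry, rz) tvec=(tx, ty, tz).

rvec=(0.0606, 0.2948, 0.0110) tvec=(-0.0520, 0.3775, 1.4453)

Intrinsics K: fx=725.7, fy=579.7, cx=330.1, cy=224.4
Marker side s = 0.197 m; corners in marker frame (Z=0):
  M0 = (-0.0985, +0.0985, 0)
  M1 = (+0.0985, +0.0985, 0)
  M2 = (+0.0985, -0.0985, 0)
  M3 = (-0.0985, -0.0985, 0)
Detected image corners:
  c0 = (258.287844, 410.028323) px
  c1 = (351.547453, 419.065331) px
  c2 = (351.934009, 339.929382) px
  c3 = (257.892633, 333.898321) px
Planar DLT: solve 8×8 A·h = b for H (H[2,2]=1):
  H  [+414.19020 +12.98455 +303.98999]
  H  [-37.11885 +409.84996 +375.81793]
  H  [-0.20066 +0.04238 +1.00000]
B = K⁻¹H; ‖b₁‖=0.691898, ‖b₂‖=0.691898; λ = 2/(‖b₁‖+‖b₂‖) = 1.445300, sign → tz>0 ⇒ λ=+1.445300
r₁ = λ·B[:,0] = (+0.95682,+0.01972,-0.29002); r₂ = λ·B[:,1] = (-0.00200,+0.99812,+0.06126)
r₃ = r₁×r₂ = (+0.29068,-0.05803,+0.95506); SVD([r₁ r₂ r₃]) → R = UVᵀ:
  R  [+0.95682 -0.00200 +0.29068]
  R  [+0.01972 +0.99812 -0.05803]
  R  [-0.29002 +0.06126 +0.95506]
t = (-0.05200, +0.37751, +1.44530) m
tr R = 2.909998; θ = arccos((tr R − 1)/2) = 0.301140 rad = 17.254°
axis k = ((R−Rᵀ)₃₂, (R−Rᵀ)₁₃, (R−Rᵀ)₂₁) / (2 sinθ) = (+0.201085, +0.978889, +0.036621)
rvec = θ·k = (+0.060555, +0.294782, +0.011028)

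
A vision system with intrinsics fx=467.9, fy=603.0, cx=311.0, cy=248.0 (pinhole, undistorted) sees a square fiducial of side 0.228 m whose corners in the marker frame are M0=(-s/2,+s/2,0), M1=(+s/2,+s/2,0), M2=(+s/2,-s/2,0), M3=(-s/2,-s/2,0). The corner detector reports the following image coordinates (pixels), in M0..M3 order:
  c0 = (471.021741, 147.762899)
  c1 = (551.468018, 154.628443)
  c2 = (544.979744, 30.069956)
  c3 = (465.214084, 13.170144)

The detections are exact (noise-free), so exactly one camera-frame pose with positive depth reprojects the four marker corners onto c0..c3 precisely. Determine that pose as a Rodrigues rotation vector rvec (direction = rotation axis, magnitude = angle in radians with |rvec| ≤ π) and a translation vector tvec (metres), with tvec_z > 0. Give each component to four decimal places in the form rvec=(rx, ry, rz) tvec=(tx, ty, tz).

rvec=(-0.0716, -0.3675, -0.0196) tvec=(0.4421, -0.2793, 1.0409)

Intrinsics K: fx=467.9, fy=603.0, cx=311.0, cy=248.0
Marker side s = 0.228 m; corners in marker frame (Z=0):
  M0 = (-0.1140, +0.1140, 0)
  M1 = (+0.1140, +0.1140, 0)
  M2 = (+0.1140, -0.1140, 0)
  M3 = (-0.1140, -0.1140, 0)
Detected image corners:
  c0 = (471.021741, 147.762899) px
  c1 = (551.468018, 154.628443) px
  c2 = (544.979744, 30.069956) px
  c3 = (465.214084, 13.170144) px
Planar DLT: solve 8×8 A·h = b for H (H[2,2]=1):
  H  [+526.90205 -5.38823 +509.72609]
  H  [+82.13057 +561.93623 +86.17079]
  H  [+0.34550 -0.06378 +1.00000]
B = K⁻¹H; ‖b₁‖=0.960749, ‖b₂‖=0.960750; λ = 2/(‖b₁‖+‖b₂‖) = 1.040854, sign → tz>0 ⇒ λ=+1.040854
r₁ = λ·B[:,0] = (+0.93308,-0.00613,+0.35961); r₂ = λ·B[:,1] = (+0.03214,+0.99728,-0.06639)
r₃ = r₁×r₂ = (-0.35822,+0.07350,+0.93074); SVD([r₁ r₂ r₃]) → R = UVᵀ:
  R  [+0.93308 +0.03214 -0.35822]
  R  [-0.00613 +0.99728 +0.07350]
  R  [+0.35961 -0.06639 +0.93074]
t = (+0.44207, -0.27934, +1.04085) m
tr R = 2.861096; θ = arccos((tr R − 1)/2) = 0.374889 rad = 21.480°
axis k = ((R−Rᵀ)₃₂, (R−Rᵀ)₁₃, (R−Rᵀ)₂₁) / (2 sinθ) = (-0.191017, -0.980195, -0.052259)
rvec = θ·k = (-0.071610, -0.367465, -0.019591)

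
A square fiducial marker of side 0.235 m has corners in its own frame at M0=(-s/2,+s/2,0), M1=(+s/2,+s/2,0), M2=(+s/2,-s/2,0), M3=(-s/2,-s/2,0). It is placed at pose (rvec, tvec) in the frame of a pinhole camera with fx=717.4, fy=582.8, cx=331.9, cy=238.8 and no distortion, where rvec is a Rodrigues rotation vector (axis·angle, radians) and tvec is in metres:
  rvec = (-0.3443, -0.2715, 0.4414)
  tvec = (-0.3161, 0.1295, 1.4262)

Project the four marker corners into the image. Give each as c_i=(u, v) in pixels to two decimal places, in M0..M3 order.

c0=(88.46, 313.90) c1=(200.39, 356.41) c2=(249.87, 271.50) c3=(146.29, 229.12)

Intrinsics K: fx=717.4, fy=582.8, cx=331.9, cy=238.8
Marker side s = 0.235 m; corners in marker frame (Z=0):
  M0 = (-0.1175, +0.1175, 0)
  M1 = (+0.1175, +0.1175, 0)
  M2 = (+0.1175, -0.1175, 0)
  M3 = (-0.1175, -0.1175, 0)
rvec = (-0.3443, -0.2715, 0.4414), |rvec| = θ = 0.62216 rad = 35.647°
Rodrigues: sinθ=0.58280, 1−cosθ=0.18738; R = I + sinθ·[k]× + (1−cosθ)·[k]×²:
    [+0.87000 -0.36822 -0.32789]
    [+0.45872 +0.84830 +0.26450]
    [+0.18075 -0.38053 +0.90693]
t = (-0.3161, 0.1295, 1.4262) m
M0: Pc = R·M0+t = (-0.46159, +0.17528, +1.36025); u = 717.4·(-0.46159)/1.36025 + 331.9 = 88.4554, v = 582.8·(+0.17528)/1.36025 + 238.8 = 313.8971
M1: Pc = R·M1+t = (-0.25714, +0.28307, +1.40273); u = 717.4·(-0.25714)/1.40273 + 331.9 = 200.3900, v = 582.8·(+0.28307)/1.40273 + 238.8 = 356.4110
M2: Pc = R·M2+t = (-0.17061, +0.08372, +1.49215); u = 717.4·(-0.17061)/1.49215 + 331.9 = 249.8742, v = 582.8·(+0.08372)/1.49215 + 238.8 = 271.5008
M3: Pc = R·M3+t = (-0.37506, -0.02407, +1.44967); u = 717.4·(-0.37506)/1.44967 + 331.9 = 146.2942, v = 582.8·(-0.02407)/1.44967 + 238.8 = 229.1213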